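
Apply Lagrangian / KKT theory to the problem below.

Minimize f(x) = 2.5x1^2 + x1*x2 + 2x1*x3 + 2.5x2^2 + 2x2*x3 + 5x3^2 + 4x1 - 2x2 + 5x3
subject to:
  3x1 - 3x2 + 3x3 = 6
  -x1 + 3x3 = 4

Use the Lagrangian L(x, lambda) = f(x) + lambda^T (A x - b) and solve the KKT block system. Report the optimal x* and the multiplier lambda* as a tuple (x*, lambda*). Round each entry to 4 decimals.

Form the Lagrangian:
  L(x, lambda) = (1/2) x^T Q x + c^T x + lambda^T (A x - b)
Stationarity (grad_x L = 0): Q x + c + A^T lambda = 0.
Primal feasibility: A x = b.

This gives the KKT block system:
  [ Q   A^T ] [ x     ]   [-c ]
  [ A    0  ] [ lambda ] = [ b ]

Solving the linear system:
  x*      = (-0.3904, -1.1872, 1.2032)
  lambda* = (-1.9733, -2.6524)
  f(x*)   = 14.639

x* = (-0.3904, -1.1872, 1.2032), lambda* = (-1.9733, -2.6524)


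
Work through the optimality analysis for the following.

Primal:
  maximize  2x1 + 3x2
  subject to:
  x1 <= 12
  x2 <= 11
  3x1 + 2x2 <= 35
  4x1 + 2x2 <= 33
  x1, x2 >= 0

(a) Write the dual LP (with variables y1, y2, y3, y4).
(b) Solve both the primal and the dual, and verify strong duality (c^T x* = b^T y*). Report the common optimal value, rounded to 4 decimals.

The standard primal-dual pair for 'max c^T x s.t. A x <= b, x >= 0' is:
  Dual:  min b^T y  s.t.  A^T y >= c,  y >= 0.

So the dual LP is:
  minimize  12y1 + 11y2 + 35y3 + 33y4
  subject to:
    y1 + 3y3 + 4y4 >= 2
    y2 + 2y3 + 2y4 >= 3
    y1, y2, y3, y4 >= 0

Solving the primal: x* = (2.75, 11).
  primal value c^T x* = 38.5.
Solving the dual: y* = (0, 2, 0, 0.5).
  dual value b^T y* = 38.5.
Strong duality: c^T x* = b^T y*. Confirmed.

38.5


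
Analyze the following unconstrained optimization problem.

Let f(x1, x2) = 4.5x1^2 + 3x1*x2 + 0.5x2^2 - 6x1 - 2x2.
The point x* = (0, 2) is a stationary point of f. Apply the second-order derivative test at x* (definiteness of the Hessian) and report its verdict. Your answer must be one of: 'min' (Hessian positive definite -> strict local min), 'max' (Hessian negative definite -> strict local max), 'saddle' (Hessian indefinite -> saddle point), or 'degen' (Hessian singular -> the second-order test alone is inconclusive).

Compute the Hessian H = grad^2 f:
  H = [[9, 3], [3, 1]]
Verify stationarity: grad f(x*) = H x* + g = (0, 0).
Eigenvalues of H: 0, 10.
H has a zero eigenvalue (singular; positive semidefinite but not definite), so H is neither positive definite, negative definite, nor indefinite. The second-order test alone is inconclusive -> degen.
(Indeed, f is constant along the null direction of H through x*, so x* is not a strict local extremum.)

degen


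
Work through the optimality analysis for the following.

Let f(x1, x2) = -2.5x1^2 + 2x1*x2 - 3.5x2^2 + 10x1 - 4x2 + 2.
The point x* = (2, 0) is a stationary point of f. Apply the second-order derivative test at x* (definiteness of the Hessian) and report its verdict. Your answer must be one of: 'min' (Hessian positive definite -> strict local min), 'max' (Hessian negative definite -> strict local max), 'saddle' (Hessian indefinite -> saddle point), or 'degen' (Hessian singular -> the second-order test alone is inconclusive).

Compute the Hessian H = grad^2 f:
  H = [[-5, 2], [2, -7]]
Verify stationarity: grad f(x*) = H x* + g = (0, 0).
Eigenvalues of H: -8.2361, -3.7639.
Both eigenvalues < 0, so H is negative definite -> x* is a strict local max.

max


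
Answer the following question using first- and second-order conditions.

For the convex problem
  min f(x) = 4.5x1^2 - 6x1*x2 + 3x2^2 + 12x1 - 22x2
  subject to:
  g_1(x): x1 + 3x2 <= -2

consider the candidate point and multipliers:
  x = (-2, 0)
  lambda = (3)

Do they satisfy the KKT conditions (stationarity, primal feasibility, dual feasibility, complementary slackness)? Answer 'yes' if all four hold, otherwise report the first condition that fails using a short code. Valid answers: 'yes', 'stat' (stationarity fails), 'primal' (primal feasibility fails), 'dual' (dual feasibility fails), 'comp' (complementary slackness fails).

Gradient of f: grad f(x) = Q x + c = (-6, -10)
Constraint values g_i(x) = a_i^T x - b_i:
  g_1((-2, 0)) = 0
Stationarity residual: grad f(x) + sum_i lambda_i a_i = (-3, -1)
  -> stationarity FAILS
Primal feasibility (all g_i <= 0): OK
Dual feasibility (all lambda_i >= 0): OK
Complementary slackness (lambda_i * g_i(x) = 0 for all i): OK

Verdict: the first failing condition is stationarity -> stat.

stat


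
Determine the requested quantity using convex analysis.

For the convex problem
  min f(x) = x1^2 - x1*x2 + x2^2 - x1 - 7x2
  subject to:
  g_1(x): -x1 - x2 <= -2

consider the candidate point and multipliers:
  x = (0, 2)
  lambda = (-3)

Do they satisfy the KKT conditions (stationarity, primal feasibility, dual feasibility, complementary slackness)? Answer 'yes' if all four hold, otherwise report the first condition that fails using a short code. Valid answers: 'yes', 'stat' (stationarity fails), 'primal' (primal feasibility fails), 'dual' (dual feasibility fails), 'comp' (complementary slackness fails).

Gradient of f: grad f(x) = Q x + c = (-3, -3)
Constraint values g_i(x) = a_i^T x - b_i:
  g_1((0, 2)) = 0
Stationarity residual: grad f(x) + sum_i lambda_i a_i = (0, 0)
  -> stationarity OK
Primal feasibility (all g_i <= 0): OK
Dual feasibility (all lambda_i >= 0): FAILS
Complementary slackness (lambda_i * g_i(x) = 0 for all i): OK

Verdict: the first failing condition is dual_feasibility -> dual.

dual


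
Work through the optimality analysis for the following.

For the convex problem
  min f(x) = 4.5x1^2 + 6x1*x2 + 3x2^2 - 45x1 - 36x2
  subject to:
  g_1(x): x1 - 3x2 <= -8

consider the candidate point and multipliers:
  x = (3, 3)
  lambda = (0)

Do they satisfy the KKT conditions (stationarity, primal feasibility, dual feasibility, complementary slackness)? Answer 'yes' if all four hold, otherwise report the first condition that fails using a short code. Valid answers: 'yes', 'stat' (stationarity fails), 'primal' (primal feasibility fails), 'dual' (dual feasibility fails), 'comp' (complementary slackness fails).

Gradient of f: grad f(x) = Q x + c = (0, 0)
Constraint values g_i(x) = a_i^T x - b_i:
  g_1((3, 3)) = 2
Stationarity residual: grad f(x) + sum_i lambda_i a_i = (0, 0)
  -> stationarity OK
Primal feasibility (all g_i <= 0): FAILS
Dual feasibility (all lambda_i >= 0): OK
Complementary slackness (lambda_i * g_i(x) = 0 for all i): OK

Verdict: the first failing condition is primal_feasibility -> primal.

primal


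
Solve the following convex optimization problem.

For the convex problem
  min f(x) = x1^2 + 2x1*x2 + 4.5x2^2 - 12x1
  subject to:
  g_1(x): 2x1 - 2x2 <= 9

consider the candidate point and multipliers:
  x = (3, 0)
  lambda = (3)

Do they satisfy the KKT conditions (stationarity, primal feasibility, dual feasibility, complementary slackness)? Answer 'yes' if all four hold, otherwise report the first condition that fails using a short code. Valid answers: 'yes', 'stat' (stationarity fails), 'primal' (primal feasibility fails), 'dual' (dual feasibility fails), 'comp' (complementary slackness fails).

Gradient of f: grad f(x) = Q x + c = (-6, 6)
Constraint values g_i(x) = a_i^T x - b_i:
  g_1((3, 0)) = -3
Stationarity residual: grad f(x) + sum_i lambda_i a_i = (0, 0)
  -> stationarity OK
Primal feasibility (all g_i <= 0): OK
Dual feasibility (all lambda_i >= 0): OK
Complementary slackness (lambda_i * g_i(x) = 0 for all i): FAILS

Verdict: the first failing condition is complementary_slackness -> comp.

comp


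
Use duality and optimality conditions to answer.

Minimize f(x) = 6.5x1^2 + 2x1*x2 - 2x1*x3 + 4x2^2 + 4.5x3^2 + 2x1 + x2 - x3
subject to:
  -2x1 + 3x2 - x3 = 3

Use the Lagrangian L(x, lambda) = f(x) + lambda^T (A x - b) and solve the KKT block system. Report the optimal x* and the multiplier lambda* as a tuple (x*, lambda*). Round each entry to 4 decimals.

Form the Lagrangian:
  L(x, lambda) = (1/2) x^T Q x + c^T x + lambda^T (A x - b)
Stationarity (grad_x L = 0): Q x + c + A^T lambda = 0.
Primal feasibility: A x = b.

This gives the KKT block system:
  [ Q   A^T ] [ x     ]   [-c ]
  [ A    0  ] [ lambda ] = [ b ]

Solving the linear system:
  x*      = (-0.5161, 0.5963, -0.1791)
  lambda* = (-1.5793)
  f(x*)   = 2.2405

x* = (-0.5161, 0.5963, -0.1791), lambda* = (-1.5793)


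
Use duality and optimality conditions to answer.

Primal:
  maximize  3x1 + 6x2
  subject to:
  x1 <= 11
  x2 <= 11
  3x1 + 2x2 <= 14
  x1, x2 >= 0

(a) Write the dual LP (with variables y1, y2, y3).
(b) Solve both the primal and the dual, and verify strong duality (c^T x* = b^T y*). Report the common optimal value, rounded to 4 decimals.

The standard primal-dual pair for 'max c^T x s.t. A x <= b, x >= 0' is:
  Dual:  min b^T y  s.t.  A^T y >= c,  y >= 0.

So the dual LP is:
  minimize  11y1 + 11y2 + 14y3
  subject to:
    y1 + 3y3 >= 3
    y2 + 2y3 >= 6
    y1, y2, y3 >= 0

Solving the primal: x* = (0, 7).
  primal value c^T x* = 42.
Solving the dual: y* = (0, 0, 3).
  dual value b^T y* = 42.
Strong duality: c^T x* = b^T y*. Confirmed.

42


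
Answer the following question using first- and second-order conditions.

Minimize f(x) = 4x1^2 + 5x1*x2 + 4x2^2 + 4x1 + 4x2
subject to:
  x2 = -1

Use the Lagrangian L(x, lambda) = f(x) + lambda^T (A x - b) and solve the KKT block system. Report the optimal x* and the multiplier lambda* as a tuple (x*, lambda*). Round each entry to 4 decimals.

Form the Lagrangian:
  L(x, lambda) = (1/2) x^T Q x + c^T x + lambda^T (A x - b)
Stationarity (grad_x L = 0): Q x + c + A^T lambda = 0.
Primal feasibility: A x = b.

This gives the KKT block system:
  [ Q   A^T ] [ x     ]   [-c ]
  [ A    0  ] [ lambda ] = [ b ]

Solving the linear system:
  x*      = (0.125, -1)
  lambda* = (3.375)
  f(x*)   = -0.0625

x* = (0.125, -1), lambda* = (3.375)


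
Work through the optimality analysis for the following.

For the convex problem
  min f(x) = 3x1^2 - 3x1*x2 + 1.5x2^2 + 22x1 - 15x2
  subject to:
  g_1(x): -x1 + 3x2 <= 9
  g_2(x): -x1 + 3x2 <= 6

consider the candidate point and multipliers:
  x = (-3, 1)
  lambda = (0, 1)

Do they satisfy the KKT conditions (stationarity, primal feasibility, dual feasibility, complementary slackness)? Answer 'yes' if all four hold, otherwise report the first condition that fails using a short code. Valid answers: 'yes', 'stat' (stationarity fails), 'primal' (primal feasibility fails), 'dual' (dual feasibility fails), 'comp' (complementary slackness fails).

Gradient of f: grad f(x) = Q x + c = (1, -3)
Constraint values g_i(x) = a_i^T x - b_i:
  g_1((-3, 1)) = -3
  g_2((-3, 1)) = 0
Stationarity residual: grad f(x) + sum_i lambda_i a_i = (0, 0)
  -> stationarity OK
Primal feasibility (all g_i <= 0): OK
Dual feasibility (all lambda_i >= 0): OK
Complementary slackness (lambda_i * g_i(x) = 0 for all i): OK

Verdict: yes, KKT holds.

yes


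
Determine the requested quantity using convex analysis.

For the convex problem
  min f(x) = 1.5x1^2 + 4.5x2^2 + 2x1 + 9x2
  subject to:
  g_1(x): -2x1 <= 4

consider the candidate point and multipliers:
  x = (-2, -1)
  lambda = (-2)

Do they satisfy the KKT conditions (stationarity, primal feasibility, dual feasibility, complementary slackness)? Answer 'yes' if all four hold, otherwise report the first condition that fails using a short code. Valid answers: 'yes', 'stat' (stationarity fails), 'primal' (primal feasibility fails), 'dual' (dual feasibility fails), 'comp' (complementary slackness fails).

Gradient of f: grad f(x) = Q x + c = (-4, 0)
Constraint values g_i(x) = a_i^T x - b_i:
  g_1((-2, -1)) = 0
Stationarity residual: grad f(x) + sum_i lambda_i a_i = (0, 0)
  -> stationarity OK
Primal feasibility (all g_i <= 0): OK
Dual feasibility (all lambda_i >= 0): FAILS
Complementary slackness (lambda_i * g_i(x) = 0 for all i): OK

Verdict: the first failing condition is dual_feasibility -> dual.

dual


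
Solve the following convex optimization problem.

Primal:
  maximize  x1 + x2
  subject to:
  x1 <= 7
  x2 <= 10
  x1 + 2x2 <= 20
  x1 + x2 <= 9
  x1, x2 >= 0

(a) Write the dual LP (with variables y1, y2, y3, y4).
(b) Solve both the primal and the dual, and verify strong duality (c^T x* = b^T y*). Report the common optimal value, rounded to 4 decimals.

The standard primal-dual pair for 'max c^T x s.t. A x <= b, x >= 0' is:
  Dual:  min b^T y  s.t.  A^T y >= c,  y >= 0.

So the dual LP is:
  minimize  7y1 + 10y2 + 20y3 + 9y4
  subject to:
    y1 + y3 + y4 >= 1
    y2 + 2y3 + y4 >= 1
    y1, y2, y3, y4 >= 0

Solving the primal: x* = (7, 2).
  primal value c^T x* = 9.
Solving the dual: y* = (0, 0, 0, 1).
  dual value b^T y* = 9.
Strong duality: c^T x* = b^T y*. Confirmed.

9


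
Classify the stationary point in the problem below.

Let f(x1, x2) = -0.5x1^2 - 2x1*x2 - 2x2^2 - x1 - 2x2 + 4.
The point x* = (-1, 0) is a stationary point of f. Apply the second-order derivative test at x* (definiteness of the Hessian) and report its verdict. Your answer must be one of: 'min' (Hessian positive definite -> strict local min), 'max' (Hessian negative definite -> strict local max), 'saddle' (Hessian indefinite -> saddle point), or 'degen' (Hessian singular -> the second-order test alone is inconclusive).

Compute the Hessian H = grad^2 f:
  H = [[-1, -2], [-2, -4]]
Verify stationarity: grad f(x*) = H x* + g = (0, 0).
Eigenvalues of H: -5, 0.
H has a zero eigenvalue (singular; negative semidefinite but not definite), so H is neither positive definite, negative definite, nor indefinite. The second-order test alone is inconclusive -> degen.
(Indeed, f is constant along the null direction of H through x*, so x* is not a strict local extremum.)

degen


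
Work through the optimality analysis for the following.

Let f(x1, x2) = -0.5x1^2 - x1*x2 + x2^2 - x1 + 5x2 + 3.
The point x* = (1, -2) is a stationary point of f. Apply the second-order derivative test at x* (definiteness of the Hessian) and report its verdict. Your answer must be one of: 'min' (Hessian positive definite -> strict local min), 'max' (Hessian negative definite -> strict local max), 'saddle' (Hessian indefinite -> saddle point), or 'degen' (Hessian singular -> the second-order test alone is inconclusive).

Compute the Hessian H = grad^2 f:
  H = [[-1, -1], [-1, 2]]
Verify stationarity: grad f(x*) = H x* + g = (0, 0).
Eigenvalues of H: -1.3028, 2.3028.
Eigenvalues have mixed signs, so H is indefinite -> x* is a saddle point.

saddle


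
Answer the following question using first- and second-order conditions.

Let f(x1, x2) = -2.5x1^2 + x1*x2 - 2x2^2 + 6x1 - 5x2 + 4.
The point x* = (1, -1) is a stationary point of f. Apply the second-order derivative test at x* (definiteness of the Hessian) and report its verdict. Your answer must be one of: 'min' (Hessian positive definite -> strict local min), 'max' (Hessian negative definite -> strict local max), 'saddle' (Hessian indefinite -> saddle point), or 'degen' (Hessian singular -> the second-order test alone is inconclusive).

Compute the Hessian H = grad^2 f:
  H = [[-5, 1], [1, -4]]
Verify stationarity: grad f(x*) = H x* + g = (0, 0).
Eigenvalues of H: -5.618, -3.382.
Both eigenvalues < 0, so H is negative definite -> x* is a strict local max.

max


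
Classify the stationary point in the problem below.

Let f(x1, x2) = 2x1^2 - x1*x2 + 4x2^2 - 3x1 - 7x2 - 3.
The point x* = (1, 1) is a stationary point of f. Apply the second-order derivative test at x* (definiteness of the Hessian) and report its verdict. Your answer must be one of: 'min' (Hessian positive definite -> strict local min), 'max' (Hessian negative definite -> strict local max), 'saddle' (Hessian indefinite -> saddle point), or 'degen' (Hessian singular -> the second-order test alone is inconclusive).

Compute the Hessian H = grad^2 f:
  H = [[4, -1], [-1, 8]]
Verify stationarity: grad f(x*) = H x* + g = (0, 0).
Eigenvalues of H: 3.7639, 8.2361.
Both eigenvalues > 0, so H is positive definite -> x* is a strict local min.

min


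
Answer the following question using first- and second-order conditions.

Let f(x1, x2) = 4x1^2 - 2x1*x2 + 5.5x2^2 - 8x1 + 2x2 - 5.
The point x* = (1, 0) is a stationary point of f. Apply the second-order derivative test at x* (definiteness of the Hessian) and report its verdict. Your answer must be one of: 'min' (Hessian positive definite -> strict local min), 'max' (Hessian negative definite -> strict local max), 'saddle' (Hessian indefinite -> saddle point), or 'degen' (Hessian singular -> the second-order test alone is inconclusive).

Compute the Hessian H = grad^2 f:
  H = [[8, -2], [-2, 11]]
Verify stationarity: grad f(x*) = H x* + g = (0, 0).
Eigenvalues of H: 7, 12.
Both eigenvalues > 0, so H is positive definite -> x* is a strict local min.

min


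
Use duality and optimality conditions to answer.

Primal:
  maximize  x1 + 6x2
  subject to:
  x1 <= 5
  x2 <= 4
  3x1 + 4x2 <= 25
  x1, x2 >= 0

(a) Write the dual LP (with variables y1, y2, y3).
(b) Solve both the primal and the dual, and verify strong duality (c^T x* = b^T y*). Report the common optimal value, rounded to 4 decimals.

The standard primal-dual pair for 'max c^T x s.t. A x <= b, x >= 0' is:
  Dual:  min b^T y  s.t.  A^T y >= c,  y >= 0.

So the dual LP is:
  minimize  5y1 + 4y2 + 25y3
  subject to:
    y1 + 3y3 >= 1
    y2 + 4y3 >= 6
    y1, y2, y3 >= 0

Solving the primal: x* = (3, 4).
  primal value c^T x* = 27.
Solving the dual: y* = (0, 4.6667, 0.3333).
  dual value b^T y* = 27.
Strong duality: c^T x* = b^T y*. Confirmed.

27


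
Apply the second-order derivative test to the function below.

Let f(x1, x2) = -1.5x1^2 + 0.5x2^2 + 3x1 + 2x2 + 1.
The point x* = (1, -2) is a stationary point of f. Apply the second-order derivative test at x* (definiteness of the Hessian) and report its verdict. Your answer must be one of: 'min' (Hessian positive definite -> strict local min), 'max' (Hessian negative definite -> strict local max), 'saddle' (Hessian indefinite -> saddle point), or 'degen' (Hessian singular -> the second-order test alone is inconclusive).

Compute the Hessian H = grad^2 f:
  H = [[-3, 0], [0, 1]]
Verify stationarity: grad f(x*) = H x* + g = (0, 0).
Eigenvalues of H: -3, 1.
Eigenvalues have mixed signs, so H is indefinite -> x* is a saddle point.

saddle


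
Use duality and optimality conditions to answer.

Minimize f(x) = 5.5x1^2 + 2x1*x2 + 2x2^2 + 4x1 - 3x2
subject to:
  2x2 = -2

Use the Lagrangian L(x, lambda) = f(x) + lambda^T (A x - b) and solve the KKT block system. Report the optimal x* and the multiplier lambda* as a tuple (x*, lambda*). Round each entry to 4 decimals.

Form the Lagrangian:
  L(x, lambda) = (1/2) x^T Q x + c^T x + lambda^T (A x - b)
Stationarity (grad_x L = 0): Q x + c + A^T lambda = 0.
Primal feasibility: A x = b.

This gives the KKT block system:
  [ Q   A^T ] [ x     ]   [-c ]
  [ A    0  ] [ lambda ] = [ b ]

Solving the linear system:
  x*      = (-0.1818, -1)
  lambda* = (3.6818)
  f(x*)   = 4.8182

x* = (-0.1818, -1), lambda* = (3.6818)


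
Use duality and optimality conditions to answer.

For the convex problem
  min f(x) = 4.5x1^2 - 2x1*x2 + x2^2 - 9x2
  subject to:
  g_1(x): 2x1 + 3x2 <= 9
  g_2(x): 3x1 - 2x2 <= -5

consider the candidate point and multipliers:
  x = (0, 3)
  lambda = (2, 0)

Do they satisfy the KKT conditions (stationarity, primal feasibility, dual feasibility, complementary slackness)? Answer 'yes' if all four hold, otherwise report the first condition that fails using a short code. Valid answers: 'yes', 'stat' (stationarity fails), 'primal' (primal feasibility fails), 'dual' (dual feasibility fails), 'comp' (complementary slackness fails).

Gradient of f: grad f(x) = Q x + c = (-6, -3)
Constraint values g_i(x) = a_i^T x - b_i:
  g_1((0, 3)) = 0
  g_2((0, 3)) = -1
Stationarity residual: grad f(x) + sum_i lambda_i a_i = (-2, 3)
  -> stationarity FAILS
Primal feasibility (all g_i <= 0): OK
Dual feasibility (all lambda_i >= 0): OK
Complementary slackness (lambda_i * g_i(x) = 0 for all i): OK

Verdict: the first failing condition is stationarity -> stat.

stat


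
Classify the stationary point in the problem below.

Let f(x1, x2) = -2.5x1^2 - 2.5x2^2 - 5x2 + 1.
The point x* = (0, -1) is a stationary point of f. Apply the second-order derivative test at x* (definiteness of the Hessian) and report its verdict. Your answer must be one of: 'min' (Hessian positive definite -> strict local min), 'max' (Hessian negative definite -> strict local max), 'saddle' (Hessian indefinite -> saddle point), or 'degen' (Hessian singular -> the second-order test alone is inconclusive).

Compute the Hessian H = grad^2 f:
  H = [[-5, 0], [0, -5]]
Verify stationarity: grad f(x*) = H x* + g = (0, 0).
Eigenvalues of H: -5, -5.
Both eigenvalues < 0, so H is negative definite -> x* is a strict local max.

max


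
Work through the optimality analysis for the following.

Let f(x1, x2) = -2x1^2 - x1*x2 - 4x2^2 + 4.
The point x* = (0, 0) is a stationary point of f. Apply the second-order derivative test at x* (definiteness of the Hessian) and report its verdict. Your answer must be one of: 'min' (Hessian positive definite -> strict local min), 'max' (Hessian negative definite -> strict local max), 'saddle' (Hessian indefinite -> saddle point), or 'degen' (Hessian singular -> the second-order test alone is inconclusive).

Compute the Hessian H = grad^2 f:
  H = [[-4, -1], [-1, -8]]
Verify stationarity: grad f(x*) = H x* + g = (0, 0).
Eigenvalues of H: -8.2361, -3.7639.
Both eigenvalues < 0, so H is negative definite -> x* is a strict local max.

max


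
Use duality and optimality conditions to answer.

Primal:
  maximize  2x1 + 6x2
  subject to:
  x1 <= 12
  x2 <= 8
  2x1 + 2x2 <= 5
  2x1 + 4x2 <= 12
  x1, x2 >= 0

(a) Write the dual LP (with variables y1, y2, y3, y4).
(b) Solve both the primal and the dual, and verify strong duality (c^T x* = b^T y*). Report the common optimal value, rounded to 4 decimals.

The standard primal-dual pair for 'max c^T x s.t. A x <= b, x >= 0' is:
  Dual:  min b^T y  s.t.  A^T y >= c,  y >= 0.

So the dual LP is:
  minimize  12y1 + 8y2 + 5y3 + 12y4
  subject to:
    y1 + 2y3 + 2y4 >= 2
    y2 + 2y3 + 4y4 >= 6
    y1, y2, y3, y4 >= 0

Solving the primal: x* = (0, 2.5).
  primal value c^T x* = 15.
Solving the dual: y* = (0, 0, 3, 0).
  dual value b^T y* = 15.
Strong duality: c^T x* = b^T y*. Confirmed.

15


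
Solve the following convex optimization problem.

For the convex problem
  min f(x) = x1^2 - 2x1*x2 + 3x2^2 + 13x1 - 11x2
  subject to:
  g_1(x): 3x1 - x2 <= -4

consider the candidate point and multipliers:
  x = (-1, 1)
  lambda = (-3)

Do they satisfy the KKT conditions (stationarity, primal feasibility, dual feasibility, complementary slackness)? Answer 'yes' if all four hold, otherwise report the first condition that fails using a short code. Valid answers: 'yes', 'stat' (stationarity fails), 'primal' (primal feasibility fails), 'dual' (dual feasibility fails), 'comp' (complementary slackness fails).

Gradient of f: grad f(x) = Q x + c = (9, -3)
Constraint values g_i(x) = a_i^T x - b_i:
  g_1((-1, 1)) = 0
Stationarity residual: grad f(x) + sum_i lambda_i a_i = (0, 0)
  -> stationarity OK
Primal feasibility (all g_i <= 0): OK
Dual feasibility (all lambda_i >= 0): FAILS
Complementary slackness (lambda_i * g_i(x) = 0 for all i): OK

Verdict: the first failing condition is dual_feasibility -> dual.

dual


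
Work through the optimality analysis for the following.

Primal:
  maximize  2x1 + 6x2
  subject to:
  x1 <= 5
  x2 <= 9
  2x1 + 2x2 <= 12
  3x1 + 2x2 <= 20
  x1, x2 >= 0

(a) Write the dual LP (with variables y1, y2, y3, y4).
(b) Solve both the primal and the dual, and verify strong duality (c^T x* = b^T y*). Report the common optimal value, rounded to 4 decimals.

The standard primal-dual pair for 'max c^T x s.t. A x <= b, x >= 0' is:
  Dual:  min b^T y  s.t.  A^T y >= c,  y >= 0.

So the dual LP is:
  minimize  5y1 + 9y2 + 12y3 + 20y4
  subject to:
    y1 + 2y3 + 3y4 >= 2
    y2 + 2y3 + 2y4 >= 6
    y1, y2, y3, y4 >= 0

Solving the primal: x* = (0, 6).
  primal value c^T x* = 36.
Solving the dual: y* = (0, 0, 3, 0).
  dual value b^T y* = 36.
Strong duality: c^T x* = b^T y*. Confirmed.

36


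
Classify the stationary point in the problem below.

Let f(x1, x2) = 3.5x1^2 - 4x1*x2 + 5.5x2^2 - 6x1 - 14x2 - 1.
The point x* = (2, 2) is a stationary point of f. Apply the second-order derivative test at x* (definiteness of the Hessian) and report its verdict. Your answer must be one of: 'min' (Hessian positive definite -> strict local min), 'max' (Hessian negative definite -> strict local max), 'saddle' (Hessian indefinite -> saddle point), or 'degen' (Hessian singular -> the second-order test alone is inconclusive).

Compute the Hessian H = grad^2 f:
  H = [[7, -4], [-4, 11]]
Verify stationarity: grad f(x*) = H x* + g = (0, 0).
Eigenvalues of H: 4.5279, 13.4721.
Both eigenvalues > 0, so H is positive definite -> x* is a strict local min.

min


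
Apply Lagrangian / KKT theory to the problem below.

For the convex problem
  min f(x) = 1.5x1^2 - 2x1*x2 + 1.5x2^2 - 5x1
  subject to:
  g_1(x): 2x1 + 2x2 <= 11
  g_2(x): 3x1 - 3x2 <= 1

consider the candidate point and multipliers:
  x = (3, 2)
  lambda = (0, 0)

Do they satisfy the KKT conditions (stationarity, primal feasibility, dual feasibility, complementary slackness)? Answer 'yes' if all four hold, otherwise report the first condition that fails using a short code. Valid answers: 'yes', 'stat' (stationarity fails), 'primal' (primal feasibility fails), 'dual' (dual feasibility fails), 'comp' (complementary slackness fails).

Gradient of f: grad f(x) = Q x + c = (0, 0)
Constraint values g_i(x) = a_i^T x - b_i:
  g_1((3, 2)) = -1
  g_2((3, 2)) = 2
Stationarity residual: grad f(x) + sum_i lambda_i a_i = (0, 0)
  -> stationarity OK
Primal feasibility (all g_i <= 0): FAILS
Dual feasibility (all lambda_i >= 0): OK
Complementary slackness (lambda_i * g_i(x) = 0 for all i): OK

Verdict: the first failing condition is primal_feasibility -> primal.

primal


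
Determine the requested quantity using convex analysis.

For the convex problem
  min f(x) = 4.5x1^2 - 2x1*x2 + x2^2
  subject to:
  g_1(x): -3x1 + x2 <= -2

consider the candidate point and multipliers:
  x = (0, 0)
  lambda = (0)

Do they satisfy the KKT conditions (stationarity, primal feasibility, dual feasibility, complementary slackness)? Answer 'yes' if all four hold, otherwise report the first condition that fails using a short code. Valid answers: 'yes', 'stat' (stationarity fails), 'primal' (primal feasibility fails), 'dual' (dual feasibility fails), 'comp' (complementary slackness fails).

Gradient of f: grad f(x) = Q x + c = (0, 0)
Constraint values g_i(x) = a_i^T x - b_i:
  g_1((0, 0)) = 2
Stationarity residual: grad f(x) + sum_i lambda_i a_i = (0, 0)
  -> stationarity OK
Primal feasibility (all g_i <= 0): FAILS
Dual feasibility (all lambda_i >= 0): OK
Complementary slackness (lambda_i * g_i(x) = 0 for all i): OK

Verdict: the first failing condition is primal_feasibility -> primal.

primal


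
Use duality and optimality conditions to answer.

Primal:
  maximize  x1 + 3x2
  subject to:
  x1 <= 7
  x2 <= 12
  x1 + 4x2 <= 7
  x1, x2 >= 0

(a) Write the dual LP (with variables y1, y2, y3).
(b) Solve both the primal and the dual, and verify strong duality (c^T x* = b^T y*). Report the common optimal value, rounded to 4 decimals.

The standard primal-dual pair for 'max c^T x s.t. A x <= b, x >= 0' is:
  Dual:  min b^T y  s.t.  A^T y >= c,  y >= 0.

So the dual LP is:
  minimize  7y1 + 12y2 + 7y3
  subject to:
    y1 + y3 >= 1
    y2 + 4y3 >= 3
    y1, y2, y3 >= 0

Solving the primal: x* = (7, 0).
  primal value c^T x* = 7.
Solving the dual: y* = (0.25, 0, 0.75).
  dual value b^T y* = 7.
Strong duality: c^T x* = b^T y*. Confirmed.

7


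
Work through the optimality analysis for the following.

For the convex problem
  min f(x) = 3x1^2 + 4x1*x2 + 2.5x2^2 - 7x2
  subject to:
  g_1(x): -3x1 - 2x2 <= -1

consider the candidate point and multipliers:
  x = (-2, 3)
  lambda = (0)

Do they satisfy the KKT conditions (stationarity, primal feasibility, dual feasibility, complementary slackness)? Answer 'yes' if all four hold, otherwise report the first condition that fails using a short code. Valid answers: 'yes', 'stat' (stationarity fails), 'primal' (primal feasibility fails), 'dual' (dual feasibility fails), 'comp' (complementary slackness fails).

Gradient of f: grad f(x) = Q x + c = (0, 0)
Constraint values g_i(x) = a_i^T x - b_i:
  g_1((-2, 3)) = 1
Stationarity residual: grad f(x) + sum_i lambda_i a_i = (0, 0)
  -> stationarity OK
Primal feasibility (all g_i <= 0): FAILS
Dual feasibility (all lambda_i >= 0): OK
Complementary slackness (lambda_i * g_i(x) = 0 for all i): OK

Verdict: the first failing condition is primal_feasibility -> primal.

primal


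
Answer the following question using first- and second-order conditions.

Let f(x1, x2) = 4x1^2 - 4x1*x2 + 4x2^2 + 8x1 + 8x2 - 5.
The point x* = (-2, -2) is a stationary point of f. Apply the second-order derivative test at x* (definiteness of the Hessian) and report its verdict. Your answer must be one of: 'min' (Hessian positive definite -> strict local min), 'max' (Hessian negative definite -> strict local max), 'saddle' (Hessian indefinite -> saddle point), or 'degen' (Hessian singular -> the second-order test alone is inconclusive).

Compute the Hessian H = grad^2 f:
  H = [[8, -4], [-4, 8]]
Verify stationarity: grad f(x*) = H x* + g = (0, 0).
Eigenvalues of H: 4, 12.
Both eigenvalues > 0, so H is positive definite -> x* is a strict local min.

min


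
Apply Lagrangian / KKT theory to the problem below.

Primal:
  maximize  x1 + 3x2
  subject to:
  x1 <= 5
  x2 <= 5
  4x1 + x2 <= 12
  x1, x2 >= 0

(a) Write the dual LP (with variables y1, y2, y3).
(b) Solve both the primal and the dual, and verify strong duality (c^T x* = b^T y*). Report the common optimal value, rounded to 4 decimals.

The standard primal-dual pair for 'max c^T x s.t. A x <= b, x >= 0' is:
  Dual:  min b^T y  s.t.  A^T y >= c,  y >= 0.

So the dual LP is:
  minimize  5y1 + 5y2 + 12y3
  subject to:
    y1 + 4y3 >= 1
    y2 + y3 >= 3
    y1, y2, y3 >= 0

Solving the primal: x* = (1.75, 5).
  primal value c^T x* = 16.75.
Solving the dual: y* = (0, 2.75, 0.25).
  dual value b^T y* = 16.75.
Strong duality: c^T x* = b^T y*. Confirmed.

16.75


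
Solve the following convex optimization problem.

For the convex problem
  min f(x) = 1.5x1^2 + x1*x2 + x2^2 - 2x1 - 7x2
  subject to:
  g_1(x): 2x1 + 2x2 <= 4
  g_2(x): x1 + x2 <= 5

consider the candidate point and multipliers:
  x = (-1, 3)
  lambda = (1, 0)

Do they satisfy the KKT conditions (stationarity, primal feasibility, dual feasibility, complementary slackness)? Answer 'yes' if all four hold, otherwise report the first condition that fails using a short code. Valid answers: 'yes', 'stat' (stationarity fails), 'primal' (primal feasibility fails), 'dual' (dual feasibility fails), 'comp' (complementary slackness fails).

Gradient of f: grad f(x) = Q x + c = (-2, -2)
Constraint values g_i(x) = a_i^T x - b_i:
  g_1((-1, 3)) = 0
  g_2((-1, 3)) = -3
Stationarity residual: grad f(x) + sum_i lambda_i a_i = (0, 0)
  -> stationarity OK
Primal feasibility (all g_i <= 0): OK
Dual feasibility (all lambda_i >= 0): OK
Complementary slackness (lambda_i * g_i(x) = 0 for all i): OK

Verdict: yes, KKT holds.

yes


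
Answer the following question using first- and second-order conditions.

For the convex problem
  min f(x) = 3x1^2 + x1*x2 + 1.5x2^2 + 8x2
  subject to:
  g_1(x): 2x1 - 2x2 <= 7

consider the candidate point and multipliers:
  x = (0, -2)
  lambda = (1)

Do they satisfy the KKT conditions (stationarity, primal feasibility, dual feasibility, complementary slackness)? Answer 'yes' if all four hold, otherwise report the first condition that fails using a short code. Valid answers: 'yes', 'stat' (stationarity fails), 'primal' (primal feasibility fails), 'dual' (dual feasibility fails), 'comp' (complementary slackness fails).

Gradient of f: grad f(x) = Q x + c = (-2, 2)
Constraint values g_i(x) = a_i^T x - b_i:
  g_1((0, -2)) = -3
Stationarity residual: grad f(x) + sum_i lambda_i a_i = (0, 0)
  -> stationarity OK
Primal feasibility (all g_i <= 0): OK
Dual feasibility (all lambda_i >= 0): OK
Complementary slackness (lambda_i * g_i(x) = 0 for all i): FAILS

Verdict: the first failing condition is complementary_slackness -> comp.

comp


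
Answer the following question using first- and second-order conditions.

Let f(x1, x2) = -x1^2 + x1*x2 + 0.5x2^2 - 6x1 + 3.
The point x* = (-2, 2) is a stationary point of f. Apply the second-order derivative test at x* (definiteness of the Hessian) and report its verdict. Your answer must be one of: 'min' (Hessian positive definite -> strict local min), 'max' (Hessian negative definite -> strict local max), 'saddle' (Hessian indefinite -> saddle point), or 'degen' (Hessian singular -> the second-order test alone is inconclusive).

Compute the Hessian H = grad^2 f:
  H = [[-2, 1], [1, 1]]
Verify stationarity: grad f(x*) = H x* + g = (0, 0).
Eigenvalues of H: -2.3028, 1.3028.
Eigenvalues have mixed signs, so H is indefinite -> x* is a saddle point.

saddle


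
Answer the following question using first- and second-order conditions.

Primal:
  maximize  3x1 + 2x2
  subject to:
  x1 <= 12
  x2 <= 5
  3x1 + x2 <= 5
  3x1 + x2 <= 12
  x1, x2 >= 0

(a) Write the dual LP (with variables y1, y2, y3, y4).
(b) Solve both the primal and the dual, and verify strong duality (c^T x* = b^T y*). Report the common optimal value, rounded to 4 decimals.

The standard primal-dual pair for 'max c^T x s.t. A x <= b, x >= 0' is:
  Dual:  min b^T y  s.t.  A^T y >= c,  y >= 0.

So the dual LP is:
  minimize  12y1 + 5y2 + 5y3 + 12y4
  subject to:
    y1 + 3y3 + 3y4 >= 3
    y2 + y3 + y4 >= 2
    y1, y2, y3, y4 >= 0

Solving the primal: x* = (0, 5).
  primal value c^T x* = 10.
Solving the dual: y* = (0, 1, 1, 0).
  dual value b^T y* = 10.
Strong duality: c^T x* = b^T y*. Confirmed.

10


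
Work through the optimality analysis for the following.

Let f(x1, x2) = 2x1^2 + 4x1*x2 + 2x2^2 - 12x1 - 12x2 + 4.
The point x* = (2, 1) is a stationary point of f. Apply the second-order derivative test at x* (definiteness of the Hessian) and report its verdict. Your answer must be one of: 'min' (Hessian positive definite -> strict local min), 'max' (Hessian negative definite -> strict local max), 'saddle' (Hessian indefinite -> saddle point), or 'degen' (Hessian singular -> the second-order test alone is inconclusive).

Compute the Hessian H = grad^2 f:
  H = [[4, 4], [4, 4]]
Verify stationarity: grad f(x*) = H x* + g = (0, 0).
Eigenvalues of H: 0, 8.
H has a zero eigenvalue (singular; positive semidefinite but not definite), so H is neither positive definite, negative definite, nor indefinite. The second-order test alone is inconclusive -> degen.
(Indeed, f is constant along the null direction of H through x*, so x* is not a strict local extremum.)

degen


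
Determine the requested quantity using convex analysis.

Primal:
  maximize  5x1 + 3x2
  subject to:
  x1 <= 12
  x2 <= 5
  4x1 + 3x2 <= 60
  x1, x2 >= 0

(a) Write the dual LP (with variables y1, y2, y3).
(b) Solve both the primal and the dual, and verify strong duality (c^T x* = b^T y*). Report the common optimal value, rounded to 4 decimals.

The standard primal-dual pair for 'max c^T x s.t. A x <= b, x >= 0' is:
  Dual:  min b^T y  s.t.  A^T y >= c,  y >= 0.

So the dual LP is:
  minimize  12y1 + 5y2 + 60y3
  subject to:
    y1 + 4y3 >= 5
    y2 + 3y3 >= 3
    y1, y2, y3 >= 0

Solving the primal: x* = (12, 4).
  primal value c^T x* = 72.
Solving the dual: y* = (1, 0, 1).
  dual value b^T y* = 72.
Strong duality: c^T x* = b^T y*. Confirmed.

72


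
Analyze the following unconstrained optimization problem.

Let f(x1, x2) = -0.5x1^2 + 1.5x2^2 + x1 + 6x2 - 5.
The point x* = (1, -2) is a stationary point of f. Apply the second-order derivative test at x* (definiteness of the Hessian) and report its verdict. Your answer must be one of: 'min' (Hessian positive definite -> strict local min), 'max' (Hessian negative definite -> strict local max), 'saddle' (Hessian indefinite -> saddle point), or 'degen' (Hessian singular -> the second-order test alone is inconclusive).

Compute the Hessian H = grad^2 f:
  H = [[-1, 0], [0, 3]]
Verify stationarity: grad f(x*) = H x* + g = (0, 0).
Eigenvalues of H: -1, 3.
Eigenvalues have mixed signs, so H is indefinite -> x* is a saddle point.

saddle


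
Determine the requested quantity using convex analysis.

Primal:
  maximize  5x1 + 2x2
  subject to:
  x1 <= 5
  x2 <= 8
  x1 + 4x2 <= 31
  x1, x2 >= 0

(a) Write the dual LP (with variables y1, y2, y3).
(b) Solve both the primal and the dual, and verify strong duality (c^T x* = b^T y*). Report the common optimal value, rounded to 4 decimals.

The standard primal-dual pair for 'max c^T x s.t. A x <= b, x >= 0' is:
  Dual:  min b^T y  s.t.  A^T y >= c,  y >= 0.

So the dual LP is:
  minimize  5y1 + 8y2 + 31y3
  subject to:
    y1 + y3 >= 5
    y2 + 4y3 >= 2
    y1, y2, y3 >= 0

Solving the primal: x* = (5, 6.5).
  primal value c^T x* = 38.
Solving the dual: y* = (4.5, 0, 0.5).
  dual value b^T y* = 38.
Strong duality: c^T x* = b^T y*. Confirmed.

38


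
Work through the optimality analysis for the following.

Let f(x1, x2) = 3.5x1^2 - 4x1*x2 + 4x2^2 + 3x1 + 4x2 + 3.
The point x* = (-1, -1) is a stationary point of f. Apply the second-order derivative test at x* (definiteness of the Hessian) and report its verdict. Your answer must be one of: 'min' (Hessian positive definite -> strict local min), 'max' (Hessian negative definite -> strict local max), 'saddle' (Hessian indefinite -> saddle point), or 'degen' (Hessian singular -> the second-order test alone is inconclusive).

Compute the Hessian H = grad^2 f:
  H = [[7, -4], [-4, 8]]
Verify stationarity: grad f(x*) = H x* + g = (0, 0).
Eigenvalues of H: 3.4689, 11.5311.
Both eigenvalues > 0, so H is positive definite -> x* is a strict local min.

min


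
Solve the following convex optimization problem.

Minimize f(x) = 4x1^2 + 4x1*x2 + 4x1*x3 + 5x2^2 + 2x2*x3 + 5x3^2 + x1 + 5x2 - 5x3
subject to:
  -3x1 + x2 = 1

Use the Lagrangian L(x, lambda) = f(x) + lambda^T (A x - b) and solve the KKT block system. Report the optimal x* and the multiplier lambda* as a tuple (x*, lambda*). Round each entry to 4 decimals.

Form the Lagrangian:
  L(x, lambda) = (1/2) x^T Q x + c^T x + lambda^T (A x - b)
Stationarity (grad_x L = 0): Q x + c + A^T lambda = 0.
Primal feasibility: A x = b.

This gives the KKT block system:
  [ Q   A^T ] [ x     ]   [-c ]
  [ A    0  ] [ lambda ] = [ b ]

Solving the linear system:
  x*      = (-0.4732, -0.4196, 0.7732)
  lambda* = (-0.4571)
  f(x*)   = -2.9902

x* = (-0.4732, -0.4196, 0.7732), lambda* = (-0.4571)


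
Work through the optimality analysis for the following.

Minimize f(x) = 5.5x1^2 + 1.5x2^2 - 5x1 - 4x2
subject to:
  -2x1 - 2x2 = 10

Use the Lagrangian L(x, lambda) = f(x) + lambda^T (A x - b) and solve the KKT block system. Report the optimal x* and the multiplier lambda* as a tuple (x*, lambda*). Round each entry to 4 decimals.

Form the Lagrangian:
  L(x, lambda) = (1/2) x^T Q x + c^T x + lambda^T (A x - b)
Stationarity (grad_x L = 0): Q x + c + A^T lambda = 0.
Primal feasibility: A x = b.

This gives the KKT block system:
  [ Q   A^T ] [ x     ]   [-c ]
  [ A    0  ] [ lambda ] = [ b ]

Solving the linear system:
  x*      = (-1, -4)
  lambda* = (-8)
  f(x*)   = 50.5

x* = (-1, -4), lambda* = (-8)


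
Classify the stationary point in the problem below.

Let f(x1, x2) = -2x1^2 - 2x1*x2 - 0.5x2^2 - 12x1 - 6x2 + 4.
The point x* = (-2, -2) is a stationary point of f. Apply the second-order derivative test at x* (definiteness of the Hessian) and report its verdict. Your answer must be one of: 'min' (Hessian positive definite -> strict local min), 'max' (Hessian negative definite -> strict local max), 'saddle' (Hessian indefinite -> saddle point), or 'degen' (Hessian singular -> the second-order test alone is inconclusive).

Compute the Hessian H = grad^2 f:
  H = [[-4, -2], [-2, -1]]
Verify stationarity: grad f(x*) = H x* + g = (0, 0).
Eigenvalues of H: -5, 0.
H has a zero eigenvalue (singular; negative semidefinite but not definite), so H is neither positive definite, negative definite, nor indefinite. The second-order test alone is inconclusive -> degen.
(Indeed, f is constant along the null direction of H through x*, so x* is not a strict local extremum.)

degen
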